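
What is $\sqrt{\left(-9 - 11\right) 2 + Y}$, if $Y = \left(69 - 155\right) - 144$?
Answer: $3 i \sqrt{30} \approx 16.432 i$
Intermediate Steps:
$Y = -230$ ($Y = -86 - 144 = -230$)
$\sqrt{\left(-9 - 11\right) 2 + Y} = \sqrt{\left(-9 - 11\right) 2 - 230} = \sqrt{\left(-20\right) 2 - 230} = \sqrt{-40 - 230} = \sqrt{-270} = 3 i \sqrt{30}$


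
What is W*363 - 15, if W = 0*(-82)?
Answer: -15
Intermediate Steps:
W = 0
W*363 - 15 = 0*363 - 15 = 0 - 15 = -15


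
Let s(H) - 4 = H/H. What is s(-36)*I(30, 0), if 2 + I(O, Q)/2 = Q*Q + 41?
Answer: 390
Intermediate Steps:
s(H) = 5 (s(H) = 4 + H/H = 4 + 1 = 5)
I(O, Q) = 78 + 2*Q**2 (I(O, Q) = -4 + 2*(Q*Q + 41) = -4 + 2*(Q**2 + 41) = -4 + 2*(41 + Q**2) = -4 + (82 + 2*Q**2) = 78 + 2*Q**2)
s(-36)*I(30, 0) = 5*(78 + 2*0**2) = 5*(78 + 2*0) = 5*(78 + 0) = 5*78 = 390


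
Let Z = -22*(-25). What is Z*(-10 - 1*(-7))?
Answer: -1650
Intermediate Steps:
Z = 550
Z*(-10 - 1*(-7)) = 550*(-10 - 1*(-7)) = 550*(-10 + 7) = 550*(-3) = -1650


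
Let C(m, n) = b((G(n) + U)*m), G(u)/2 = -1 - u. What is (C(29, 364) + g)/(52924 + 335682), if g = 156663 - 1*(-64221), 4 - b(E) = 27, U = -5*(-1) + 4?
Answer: 220861/388606 ≈ 0.56834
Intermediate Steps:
U = 9 (U = 5 + 4 = 9)
G(u) = -2 - 2*u (G(u) = 2*(-1 - u) = -2 - 2*u)
b(E) = -23 (b(E) = 4 - 1*27 = 4 - 27 = -23)
C(m, n) = -23
g = 220884 (g = 156663 + 64221 = 220884)
(C(29, 364) + g)/(52924 + 335682) = (-23 + 220884)/(52924 + 335682) = 220861/388606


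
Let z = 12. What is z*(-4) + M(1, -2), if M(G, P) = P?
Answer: -50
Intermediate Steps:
z*(-4) + M(1, -2) = 12*(-4) - 2 = -48 - 2 = -50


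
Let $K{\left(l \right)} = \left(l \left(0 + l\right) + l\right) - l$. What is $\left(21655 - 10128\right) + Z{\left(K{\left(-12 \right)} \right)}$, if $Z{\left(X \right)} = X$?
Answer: $11671$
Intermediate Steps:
$K{\left(l \right)} = l^{2}$ ($K{\left(l \right)} = \left(l l + l\right) - l = \left(l^{2} + l\right) - l = \left(l + l^{2}\right) - l = l^{2}$)
$\left(21655 - 10128\right) + Z{\left(K{\left(-12 \right)} \right)} = \left(21655 - 10128\right) + \left(-12\right)^{2} = 11527 + 144 = 11671$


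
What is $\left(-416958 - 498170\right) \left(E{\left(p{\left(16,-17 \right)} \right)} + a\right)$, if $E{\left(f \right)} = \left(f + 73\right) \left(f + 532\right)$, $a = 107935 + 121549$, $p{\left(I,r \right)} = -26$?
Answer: $-231770808048$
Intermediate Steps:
$a = 229484$
$E{\left(f \right)} = \left(73 + f\right) \left(532 + f\right)$
$\left(-416958 - 498170\right) \left(E{\left(p{\left(16,-17 \right)} \right)} + a\right) = \left(-416958 - 498170\right) \left(\left(38836 + \left(-26\right)^{2} + 605 \left(-26\right)\right) + 229484\right) = - 915128 \left(\left(38836 + 676 - 15730\right) + 229484\right) = - 915128 \left(23782 + 229484\right) = \left(-915128\right) 253266 = -231770808048$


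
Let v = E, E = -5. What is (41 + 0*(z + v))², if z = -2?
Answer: 1681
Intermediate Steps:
v = -5
(41 + 0*(z + v))² = (41 + 0*(-2 - 5))² = (41 + 0*(-7))² = (41 + 0)² = 41² = 1681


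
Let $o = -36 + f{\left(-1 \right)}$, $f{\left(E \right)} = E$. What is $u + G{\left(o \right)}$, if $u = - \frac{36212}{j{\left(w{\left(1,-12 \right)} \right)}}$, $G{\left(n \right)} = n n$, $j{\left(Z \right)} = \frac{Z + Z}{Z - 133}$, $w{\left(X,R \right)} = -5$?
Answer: $- \frac{2491783}{5} \approx -4.9836 \cdot 10^{5}$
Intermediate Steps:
$j{\left(Z \right)} = \frac{2 Z}{-133 + Z}$
$o = -37$ ($o = -36 - 1 = -37$)
$G{\left(n \right)} = n^{2}$
$u = - \frac{2498628}{5}$ ($u = - \frac{36212}{2 \left(-5\right) \frac{1}{-133 - 5}} = - \frac{36212}{2 \left(-5\right) \frac{1}{-138}} = - \frac{36212}{2 \left(-5\right) \left(- \frac{1}{138}\right)} = - \frac{36212}{\frac{5}{69}} = \left(-36212\right) \frac{69}{5} = - \frac{2498628}{5} \approx -4.9973 \cdot 10^{5}$)
$u + G{\left(o \right)} = - \frac{2498628}{5} + \left(-37\right)^{2} = - \frac{2498628}{5} + 1369 = - \frac{2491783}{5}$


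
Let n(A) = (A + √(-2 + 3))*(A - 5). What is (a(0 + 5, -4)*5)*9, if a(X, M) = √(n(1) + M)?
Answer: 90*I*√3 ≈ 155.88*I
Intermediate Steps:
n(A) = (1 + A)*(-5 + A) (n(A) = (A + √1)*(-5 + A) = (A + 1)*(-5 + A) = (1 + A)*(-5 + A))
a(X, M) = √(-8 + M) (a(X, M) = √((-5 + 1² - 4*1) + M) = √((-5 + 1 - 4) + M) = √(-8 + M))
(a(0 + 5, -4)*5)*9 = (√(-8 - 4)*5)*9 = (√(-12)*5)*9 = ((2*I*√3)*5)*9 = (10*I*√3)*9 = 90*I*√3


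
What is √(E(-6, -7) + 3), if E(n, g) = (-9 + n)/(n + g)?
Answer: 3*√78/13 ≈ 2.0381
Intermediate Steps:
E(n, g) = (-9 + n)/(g + n)
√(E(-6, -7) + 3) = √((-9 - 6)/(-7 - 6) + 3) = √(-15/(-13) + 3) = √(-1/13*(-15) + 3) = √(15/13 + 3) = √(54/13) = 3*√78/13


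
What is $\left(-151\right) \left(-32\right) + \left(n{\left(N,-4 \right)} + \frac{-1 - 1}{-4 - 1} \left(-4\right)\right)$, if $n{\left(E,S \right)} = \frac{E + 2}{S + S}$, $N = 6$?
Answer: $\frac{24147}{5} \approx 4829.4$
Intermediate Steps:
$n{\left(E,S \right)} = \frac{2 + E}{2 S}$
$\left(-151\right) \left(-32\right) + \left(n{\left(N,-4 \right)} + \frac{-1 - 1}{-4 - 1} \left(-4\right)\right) = \left(-151\right) \left(-32\right) + \left(\frac{2 + 6}{2 \left(-4\right)} + \frac{-1 - 1}{-4 - 1} \left(-4\right)\right) = 4832 + \left(\frac{1}{2} \left(- \frac{1}{4}\right) 8 + - \frac{2}{-5} \left(-4\right)\right) = 4832 + \left(-1 + \left(-2\right) \left(- \frac{1}{5}\right) \left(-4\right)\right) = 4832 + \left(-1 + \frac{2}{5} \left(-4\right)\right) = 4832 - \frac{13}{5} = \frac{24147}{5}$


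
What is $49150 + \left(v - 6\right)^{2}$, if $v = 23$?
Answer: $49439$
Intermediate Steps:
$49150 + \left(v - 6\right)^{2} = 49150 + \left(23 - 6\right)^{2} = 49150 + 17^{2} = 49150 + 289 = 49439$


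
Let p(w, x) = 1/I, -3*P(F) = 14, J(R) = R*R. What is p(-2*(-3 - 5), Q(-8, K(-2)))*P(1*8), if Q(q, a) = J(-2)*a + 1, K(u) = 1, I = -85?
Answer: 14/255 ≈ 0.054902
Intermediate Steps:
J(R) = R²
Q(q, a) = 1 + 4*a (Q(q, a) = (-2)²*a + 1 = 4*a + 1 = 1 + 4*a)
P(F) = -14/3 (P(F) = -⅓*14 = -14/3)
p(w, x) = -1/85 (p(w, x) = 1/(-85) = -1/85)
p(-2*(-3 - 5), Q(-8, K(-2)))*P(1*8) = -1/85*(-14/3) = 14/255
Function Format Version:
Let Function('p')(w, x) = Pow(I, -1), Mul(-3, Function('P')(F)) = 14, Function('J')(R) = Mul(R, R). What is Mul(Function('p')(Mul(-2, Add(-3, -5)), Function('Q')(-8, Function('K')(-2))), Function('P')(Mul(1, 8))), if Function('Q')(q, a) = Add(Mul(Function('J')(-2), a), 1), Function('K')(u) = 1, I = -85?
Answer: Rational(14, 255) ≈ 0.054902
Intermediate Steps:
Function('J')(R) = Pow(R, 2)
Function('Q')(q, a) = Add(1, Mul(4, a)) (Function('Q')(q, a) = Add(Mul(Pow(-2, 2), a), 1) = Add(Mul(4, a), 1) = Add(1, Mul(4, a)))
Function('P')(F) = Rational(-14, 3) (Function('P')(F) = Mul(Rational(-1, 3), 14) = Rational(-14, 3))
Function('p')(w, x) = Rational(-1, 85) (Function('p')(w, x) = Pow(-85, -1) = Rational(-1, 85))
Mul(Function('p')(Mul(-2, Add(-3, -5)), Function('Q')(-8, Function('K')(-2))), Function('P')(Mul(1, 8))) = Mul(Rational(-1, 85), Rational(-14, 3)) = Rational(14, 255)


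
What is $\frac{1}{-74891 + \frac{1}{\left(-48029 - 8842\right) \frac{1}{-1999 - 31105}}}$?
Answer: $- \frac{56871}{4259092957} \approx -1.3353 \cdot 10^{-5}$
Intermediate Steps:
$\frac{1}{-74891 + \frac{1}{\left(-48029 - 8842\right) \frac{1}{-1999 - 31105}}} = \frac{1}{-74891 + \frac{1}{\left(-56871\right) \frac{1}{-33104}}} = \frac{1}{-74891 + \frac{1}{\left(-56871\right) \left(- \frac{1}{33104}\right)}} = \frac{1}{-74891 + \frac{1}{\frac{56871}{33104}}} = \frac{1}{-74891 + \frac{33104}{56871}} = \frac{1}{- \frac{4259092957}{56871}} = - \frac{56871}{4259092957}$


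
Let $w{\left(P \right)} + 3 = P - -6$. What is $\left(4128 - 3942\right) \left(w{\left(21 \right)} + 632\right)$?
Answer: $122016$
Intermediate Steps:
$w{\left(P \right)} = 3 + P$ ($w{\left(P \right)} = -3 + \left(P - -6\right) = -3 + \left(P + 6\right) = -3 + \left(6 + P\right) = 3 + P$)
$\left(4128 - 3942\right) \left(w{\left(21 \right)} + 632\right) = \left(4128 - 3942\right) \left(\left(3 + 21\right) + 632\right) = 186 \left(24 + 632\right) = 186 \cdot 656 = 122016$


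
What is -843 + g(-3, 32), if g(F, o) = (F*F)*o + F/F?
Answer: -554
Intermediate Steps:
g(F, o) = 1 + o*F² (g(F, o) = F²*o + 1 = o*F² + 1 = 1 + o*F²)
-843 + g(-3, 32) = -843 + (1 + 32*(-3)²) = -843 + (1 + 32*9) = -843 + (1 + 288) = -843 + 289 = -554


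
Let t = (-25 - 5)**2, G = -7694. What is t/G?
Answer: -450/3847 ≈ -0.11697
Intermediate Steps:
t = 900 (t = (-30)**2 = 900)
t/G = 900/(-7694) = 900*(-1/7694) = -450/3847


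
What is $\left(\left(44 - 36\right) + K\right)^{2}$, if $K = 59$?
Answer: $4489$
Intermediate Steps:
$\left(\left(44 - 36\right) + K\right)^{2} = \left(\left(44 - 36\right) + 59\right)^{2} = \left(8 + 59\right)^{2} = 67^{2} = 4489$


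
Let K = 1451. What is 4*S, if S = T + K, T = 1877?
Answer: 13312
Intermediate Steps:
S = 3328 (S = 1877 + 1451 = 3328)
4*S = 4*3328 = 13312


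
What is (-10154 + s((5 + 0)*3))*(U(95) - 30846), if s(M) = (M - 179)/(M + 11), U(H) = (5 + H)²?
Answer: 2753423064/13 ≈ 2.1180e+8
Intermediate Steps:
s(M) = (-179 + M)/(11 + M)
(-10154 + s((5 + 0)*3))*(U(95) - 30846) = (-10154 + (-179 + (5 + 0)*3)/(11 + (5 + 0)*3))*((5 + 95)² - 30846) = (-10154 + (-179 + 5*3)/(11 + 5*3))*(100² - 30846) = (-10154 + (-179 + 15)/(11 + 15))*(10000 - 30846) = (-10154 - 164/26)*(-20846) = (-10154 + (1/26)*(-164))*(-20846) = (-10154 - 82/13)*(-20846) = -132084/13*(-20846) = 2753423064/13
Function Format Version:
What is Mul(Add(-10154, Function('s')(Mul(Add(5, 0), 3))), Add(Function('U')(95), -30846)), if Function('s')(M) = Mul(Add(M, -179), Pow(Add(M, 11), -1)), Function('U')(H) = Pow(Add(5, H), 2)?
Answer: Rational(2753423064, 13) ≈ 2.1180e+8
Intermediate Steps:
Function('s')(M) = Mul(Pow(Add(11, M), -1), Add(-179, M)) (Function('s')(M) = Mul(Add(-179, M), Pow(Add(11, M), -1)) = Mul(Pow(Add(11, M), -1), Add(-179, M)))
Mul(Add(-10154, Function('s')(Mul(Add(5, 0), 3))), Add(Function('U')(95), -30846)) = Mul(Add(-10154, Mul(Pow(Add(11, Mul(Add(5, 0), 3)), -1), Add(-179, Mul(Add(5, 0), 3)))), Add(Pow(Add(5, 95), 2), -30846)) = Mul(Add(-10154, Mul(Pow(Add(11, Mul(5, 3)), -1), Add(-179, Mul(5, 3)))), Add(Pow(100, 2), -30846)) = Mul(Add(-10154, Mul(Pow(Add(11, 15), -1), Add(-179, 15))), Add(10000, -30846)) = Mul(Add(-10154, Mul(Pow(26, -1), -164)), -20846) = Mul(Add(-10154, Mul(Rational(1, 26), -164)), -20846) = Mul(Add(-10154, Rational(-82, 13)), -20846) = Mul(Rational(-132084, 13), -20846) = Rational(2753423064, 13)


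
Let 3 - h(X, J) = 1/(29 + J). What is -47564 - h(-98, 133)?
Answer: -7705853/162 ≈ -47567.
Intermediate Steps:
h(X, J) = 3 - 1/(29 + J)
-47564 - h(-98, 133) = -47564 - (86 + 3*133)/(29 + 133) = -47564 - (86 + 399)/162 = -47564 - 485/162 = -7705853/162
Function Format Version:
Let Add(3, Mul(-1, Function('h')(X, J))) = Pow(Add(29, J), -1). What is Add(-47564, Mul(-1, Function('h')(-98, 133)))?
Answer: Rational(-7705853, 162) ≈ -47567.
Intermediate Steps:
Function('h')(X, J) = Add(3, Mul(-1, Pow(Add(29, J), -1)))
Add(-47564, Mul(-1, Function('h')(-98, 133))) = Add(-47564, Mul(-1, Mul(Pow(Add(29, 133), -1), Add(86, Mul(3, 133))))) = Add(-47564, Mul(-1, Mul(Pow(162, -1), Add(86, 399)))) = Add(-47564, Mul(-1, Mul(Rational(1, 162), 485))) = Add(-47564, Mul(-1, Rational(485, 162))) = Add(-47564, Rational(-485, 162)) = Rational(-7705853, 162)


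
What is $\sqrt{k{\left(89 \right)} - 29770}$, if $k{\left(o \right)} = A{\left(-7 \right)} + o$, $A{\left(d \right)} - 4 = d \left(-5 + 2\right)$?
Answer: $2 i \sqrt{7414} \approx 172.21 i$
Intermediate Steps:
$A{\left(d \right)} = 4 - 3 d$ ($A{\left(d \right)} = 4 + d \left(-5 + 2\right) = 4 + d \left(-3\right) = 4 - 3 d$)
$k{\left(o \right)} = 25 + o$ ($k{\left(o \right)} = \left(4 - -21\right) + o = \left(4 + 21\right) + o = 25 + o$)
$\sqrt{k{\left(89 \right)} - 29770} = \sqrt{\left(25 + 89\right) - 29770} = \sqrt{114 - 29770} = \sqrt{-29656} = 2 i \sqrt{7414}$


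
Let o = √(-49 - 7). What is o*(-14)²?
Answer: 392*I*√14 ≈ 1466.7*I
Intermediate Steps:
o = 2*I*√14 (o = √(-56) = 2*I*√14 ≈ 7.4833*I)
o*(-14)² = (2*I*√14)*(-14)² = (2*I*√14)*196 = 392*I*√14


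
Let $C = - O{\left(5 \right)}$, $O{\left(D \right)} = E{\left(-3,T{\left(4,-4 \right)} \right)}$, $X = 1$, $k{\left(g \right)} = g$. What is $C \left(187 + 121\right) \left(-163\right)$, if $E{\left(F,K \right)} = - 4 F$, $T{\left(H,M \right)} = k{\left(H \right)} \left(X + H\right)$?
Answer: $602448$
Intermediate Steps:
$T{\left(H,M \right)} = H \left(1 + H\right)$
$O{\left(D \right)} = 12$ ($O{\left(D \right)} = \left(-4\right) \left(-3\right) = 12$)
$C = -12$ ($C = \left(-1\right) 12 = -12$)
$C \left(187 + 121\right) \left(-163\right) = - 12 \left(187 + 121\right) \left(-163\right) = - 12 \cdot 308 \left(-163\right) = \left(-12\right) \left(-50204\right) = 602448$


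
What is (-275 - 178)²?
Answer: 205209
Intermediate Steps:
(-275 - 178)² = (-453)² = 205209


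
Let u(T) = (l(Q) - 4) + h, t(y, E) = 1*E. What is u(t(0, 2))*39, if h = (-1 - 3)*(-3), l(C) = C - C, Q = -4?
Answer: 312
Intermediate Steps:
l(C) = 0
t(y, E) = E
h = 12 (h = -4*(-3) = 12)
u(T) = 8 (u(T) = (0 - 4) + 12 = -4 + 12 = 8)
u(t(0, 2))*39 = 8*39 = 312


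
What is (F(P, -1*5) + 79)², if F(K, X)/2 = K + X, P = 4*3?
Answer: 8649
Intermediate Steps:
P = 12
F(K, X) = 2*K + 2*X (F(K, X) = 2*(K + X) = 2*K + 2*X)
(F(P, -1*5) + 79)² = ((2*12 + 2*(-1*5)) + 79)² = ((24 + 2*(-5)) + 79)² = ((24 - 10) + 79)² = (14 + 79)² = 93² = 8649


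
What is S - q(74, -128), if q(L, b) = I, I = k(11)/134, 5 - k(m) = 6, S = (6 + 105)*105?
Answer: 1561771/134 ≈ 11655.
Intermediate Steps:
S = 11655 (S = 111*105 = 11655)
k(m) = -1 (k(m) = 5 - 1*6 = 5 - 6 = -1)
I = -1/134 ≈ -0.0074627
q(L, b) = -1/134
S - q(74, -128) = 11655 - 1*(-1/134) = 11655 + 1/134 = 1561771/134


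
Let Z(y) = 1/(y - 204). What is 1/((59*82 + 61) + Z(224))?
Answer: 20/97981 ≈ 0.00020412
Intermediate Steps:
Z(y) = 1/(-204 + y)
1/((59*82 + 61) + Z(224)) = 1/((59*82 + 61) + 1/(-204 + 224)) = 1/((4838 + 61) + 1/20) = 1/(4899 + 1/20) = 1/(97981/20) = 20/97981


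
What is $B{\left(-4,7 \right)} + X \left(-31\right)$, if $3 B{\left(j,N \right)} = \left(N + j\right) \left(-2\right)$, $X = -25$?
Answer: $773$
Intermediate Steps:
$B{\left(j,N \right)} = - \frac{2 N}{3} - \frac{2 j}{3}$ ($B{\left(j,N \right)} = \frac{\left(N + j\right) \left(-2\right)}{3} = \frac{- 2 N - 2 j}{3} = - \frac{2 N}{3} - \frac{2 j}{3}$)
$B{\left(-4,7 \right)} + X \left(-31\right) = \left(\left(- \frac{2}{3}\right) 7 - - \frac{8}{3}\right) - -775 = \left(- \frac{14}{3} + \frac{8}{3}\right) + 775 = -2 + 775 = 773$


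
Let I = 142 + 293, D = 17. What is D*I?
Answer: 7395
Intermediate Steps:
I = 435
D*I = 17*435 = 7395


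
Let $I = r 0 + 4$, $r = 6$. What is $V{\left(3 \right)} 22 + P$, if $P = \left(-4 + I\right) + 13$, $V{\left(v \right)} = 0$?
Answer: $13$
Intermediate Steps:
$I = 4$ ($I = 6 \cdot 0 + 4 = 0 + 4 = 4$)
$P = 13$ ($P = \left(-4 + 4\right) + 13 = 0 + 13 = 13$)
$V{\left(3 \right)} 22 + P = 0 \cdot 22 + 13 = 0 + 13 = 13$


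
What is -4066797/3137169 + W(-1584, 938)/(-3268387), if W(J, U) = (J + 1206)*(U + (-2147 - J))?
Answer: -19734520339/15750356953 ≈ -1.2530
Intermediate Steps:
W(J, U) = (1206 + J)*(-2147 + U - J)
-4066797/3137169 + W(-1584, 938)/(-3268387) = -4066797/3137169 + (-2589282 - 1*(-1584)**2 - 3353*(-1584) + 1206*938 - 1584*938)/(-3268387) = -4066797*1/3137169 + (-2589282 - 1*2509056 + 5311152 + 1131228 - 1485792)*(-1/3268387) = -6247/4819 + (-2589282 - 2509056 + 5311152 + 1131228 - 1485792)*(-1/3268387) = -6247/4819 - 141750*(-1/3268387) = -6247/4819 + 141750/3268387 = -19734520339/15750356953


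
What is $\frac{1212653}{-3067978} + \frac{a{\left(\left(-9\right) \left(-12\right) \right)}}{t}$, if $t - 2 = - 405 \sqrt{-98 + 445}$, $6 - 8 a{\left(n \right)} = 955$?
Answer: $- \frac{138038887920765}{349238188922476} + \frac{384345 \sqrt{347}}{455333368} \approx -0.37953$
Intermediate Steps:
$a{\left(n \right)} = - \frac{949}{8}$ ($a{\left(n \right)} = \frac{3}{4} - \frac{955}{8} = - \frac{949}{8}$)
$t = 2 - 405 \sqrt{347}$ ($t = 2 - 405 \sqrt{-98 + 445} = 2 - 405 \sqrt{347} \approx -7542.3$)
$\frac{1212653}{-3067978} + \frac{a{\left(\left(-9\right) \left(-12\right) \right)}}{t} = \frac{1212653}{-3067978} - \frac{949}{8 \left(2 - 405 \sqrt{347}\right)} = 1212653 \left(- \frac{1}{3067978}\right) - \frac{949}{8 \left(2 - 405 \sqrt{347}\right)} = - \frac{1212653}{3067978} - \frac{949}{8 \left(2 - 405 \sqrt{347}\right)}$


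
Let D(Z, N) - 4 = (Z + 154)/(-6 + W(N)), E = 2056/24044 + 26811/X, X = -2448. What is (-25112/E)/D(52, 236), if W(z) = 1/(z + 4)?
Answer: -14770586397664/194032981081 ≈ -76.124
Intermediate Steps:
W(z) = 1/(4 + z)
E = -17766961/1634992 (E = 2056/24044 + 26811/(-2448) = 2056*(1/24044) + 26811*(-1/2448) = 514/6011 - 2979/272 = -17766961/1634992 ≈ -10.867)
D(Z, N) = 4 + (154 + Z)/(-6 + 1/(4 + N)) (D(Z, N) = 4 + (Z + 154)/(-6 + 1/(4 + N)) = 4 + (154 + Z)/(-6 + 1/(4 + N)))
(-25112/E)/D(52, 236) = (-25112/(-17766961/1634992))/(((-4 - (4 + 236)*(130 + 52))/(23 + 6*236))) = (-25112*(-1634992/17766961))/(((-4 - 1*240*182)/(23 + 1416))) = 41057919104/(17766961*(((-4 - 43680)/1439))) = 41057919104/(17766961*(((1/1439)*(-43684)))) = 41057919104/(17766961*(-43684/1439)) = (41057919104/17766961)*(-1439/43684) = -14770586397664/194032981081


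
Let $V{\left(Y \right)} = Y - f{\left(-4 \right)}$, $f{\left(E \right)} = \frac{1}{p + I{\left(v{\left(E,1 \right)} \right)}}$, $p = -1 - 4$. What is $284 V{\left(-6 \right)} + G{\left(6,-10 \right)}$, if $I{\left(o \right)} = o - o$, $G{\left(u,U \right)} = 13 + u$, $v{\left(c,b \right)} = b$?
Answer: $- \frac{8141}{5} \approx -1628.2$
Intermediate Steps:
$p = -5$ ($p = -1 - 4 = -5$)
$I{\left(o \right)} = 0$
$f{\left(E \right)} = - \frac{1}{5}$ ($f{\left(E \right)} = \frac{1}{-5 + 0} = \frac{1}{-5} = - \frac{1}{5}$)
$V{\left(Y \right)} = \frac{1}{5} + Y$ ($V{\left(Y \right)} = Y - - \frac{1}{5} = Y + \frac{1}{5} = \frac{1}{5} + Y$)
$284 V{\left(-6 \right)} + G{\left(6,-10 \right)} = 284 \left(\frac{1}{5} - 6\right) + \left(13 + 6\right) = 284 \left(- \frac{29}{5}\right) + 19 = - \frac{8236}{5} + 19 = - \frac{8141}{5}$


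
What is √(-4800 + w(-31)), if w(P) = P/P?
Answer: I*√4799 ≈ 69.275*I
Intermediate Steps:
w(P) = 1
√(-4800 + w(-31)) = √(-4800 + 1) = √(-4799) = I*√4799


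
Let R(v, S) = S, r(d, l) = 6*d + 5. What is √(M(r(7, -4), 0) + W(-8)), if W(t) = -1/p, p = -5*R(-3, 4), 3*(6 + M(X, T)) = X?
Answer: √8745/30 ≈ 3.1172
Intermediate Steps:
r(d, l) = 5 + 6*d
M(X, T) = -6 + X/3
p = -20 (p = -5*4 = -20)
W(t) = 1/20 (W(t) = -1/(-20) = -1*(-1/20) = 1/20)
√(M(r(7, -4), 0) + W(-8)) = √((-6 + (5 + 6*7)/3) + 1/20) = √((-6 + (5 + 42)/3) + 1/20) = √((-6 + (⅓)*47) + 1/20) = √((-6 + 47/3) + 1/20) = √(29/3 + 1/20) = √(583/60) = √8745/30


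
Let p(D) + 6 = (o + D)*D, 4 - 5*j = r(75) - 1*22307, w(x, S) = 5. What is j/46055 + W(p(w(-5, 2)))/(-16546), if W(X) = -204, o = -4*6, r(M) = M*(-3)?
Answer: 209928378/1905065075 ≈ 0.11019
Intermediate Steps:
r(M) = -3*M
o = -24
j = 22536/5 (j = ⅘ - (-3*75 - 1*22307)/5 = ⅘ - (-225 - 22307)/5 = ⅘ - ⅕*(-22532) = ⅘ + 22532/5 = 22536/5 ≈ 4507.2)
p(D) = -6 + D*(-24 + D) (p(D) = -6 + (-24 + D)*D = -6 + D*(-24 + D))
j/46055 + W(p(w(-5, 2)))/(-16546) = (22536/5)/46055 - 204/(-16546) = (22536/5)*(1/46055) - 204*(-1/16546) = 22536/230275 + 102/8273 = 209928378/1905065075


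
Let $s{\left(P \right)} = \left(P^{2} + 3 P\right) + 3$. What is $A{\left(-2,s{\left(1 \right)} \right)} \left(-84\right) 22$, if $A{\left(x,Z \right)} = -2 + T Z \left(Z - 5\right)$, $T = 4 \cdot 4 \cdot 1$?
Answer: $-410256$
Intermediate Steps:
$T = 16$ ($T = 16 \cdot 1 = 16$)
$s{\left(P \right)} = 3 + P^{2} + 3 P$
$A{\left(x,Z \right)} = -2 + 16 Z \left(-5 + Z\right)$ ($A{\left(x,Z \right)} = -2 + 16 Z \left(Z - 5\right) = -2 + 16 Z \left(-5 + Z\right)$)
$A{\left(-2,s{\left(1 \right)} \right)} \left(-84\right) 22 = \left(-2 - 80 \left(3 + 1^{2} + 3 \cdot 1\right) + 16 \left(3 + 1^{2} + 3 \cdot 1\right)^{2}\right) \left(-84\right) 22 = \left(-2 - 80 \left(3 + 1 + 3\right) + 16 \left(3 + 1 + 3\right)^{2}\right) \left(-84\right) 22 = \left(-2 - 560 + 16 \cdot 7^{2}\right) \left(-84\right) 22 = \left(-2 - 560 + 16 \cdot 49\right) \left(-84\right) 22 = \left(-2 - 560 + 784\right) \left(-84\right) 22 = 222 \left(-84\right) 22 = \left(-18648\right) 22 = -410256$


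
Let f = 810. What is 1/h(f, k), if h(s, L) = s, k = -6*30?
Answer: 1/810 ≈ 0.0012346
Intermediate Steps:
k = -180
1/h(f, k) = 1/810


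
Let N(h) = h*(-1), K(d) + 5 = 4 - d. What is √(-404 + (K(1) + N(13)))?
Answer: I*√419 ≈ 20.469*I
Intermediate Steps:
K(d) = -1 - d (K(d) = -5 + (4 - d) = -1 - d)
N(h) = -h
√(-404 + (K(1) + N(13))) = √(-404 + ((-1 - 1*1) - 1*13)) = √(-404 + ((-1 - 1) - 13)) = √(-404 + (-2 - 13)) = √(-404 - 15) = √(-419) = I*√419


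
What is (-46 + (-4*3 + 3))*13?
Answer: -715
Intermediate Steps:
(-46 + (-4*3 + 3))*13 = (-46 + (-12 + 3))*13 = (-46 - 9)*13 = -55*13 = -715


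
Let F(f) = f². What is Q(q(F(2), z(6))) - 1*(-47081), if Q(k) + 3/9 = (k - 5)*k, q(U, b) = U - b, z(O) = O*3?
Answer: 142040/3 ≈ 47347.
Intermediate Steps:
z(O) = 3*O
Q(k) = -⅓ + k*(-5 + k) (Q(k) = -⅓ + (k - 5)*k = -⅓ + (-5 + k)*k = -⅓ + k*(-5 + k))
Q(q(F(2), z(6))) - 1*(-47081) = (-⅓ + (2² - 3*6)² - 5*(2² - 3*6)) - 1*(-47081) = (-⅓ + (4 - 1*18)² - 5*(4 - 1*18)) + 47081 = (-⅓ + (4 - 18)² - 5*(4 - 18)) + 47081 = (-⅓ + (-14)² - 5*(-14)) + 47081 = (-⅓ + 196 + 70) + 47081 = 797/3 + 47081 = 142040/3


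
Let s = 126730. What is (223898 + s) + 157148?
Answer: 507776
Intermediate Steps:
(223898 + s) + 157148 = (223898 + 126730) + 157148 = 350628 + 157148 = 507776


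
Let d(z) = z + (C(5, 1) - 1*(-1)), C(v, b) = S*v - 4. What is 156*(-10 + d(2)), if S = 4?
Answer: 1404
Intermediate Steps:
C(v, b) = -4 + 4*v (C(v, b) = 4*v - 4 = -4 + 4*v)
d(z) = 17 + z (d(z) = z + ((-4 + 4*5) - 1*(-1)) = z + ((-4 + 20) + 1) = z + (16 + 1) = z + 17 = 17 + z)
156*(-10 + d(2)) = 156*(-10 + (17 + 2)) = 156*(-10 + 19) = 156*9 = 1404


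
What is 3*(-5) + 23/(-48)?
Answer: -743/48 ≈ -15.479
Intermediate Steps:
3*(-5) + 23/(-48) = -15 + 23*(-1/48) = -15 - 23/48 = -743/48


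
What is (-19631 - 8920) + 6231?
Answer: -22320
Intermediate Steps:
(-19631 - 8920) + 6231 = -28551 + 6231 = -22320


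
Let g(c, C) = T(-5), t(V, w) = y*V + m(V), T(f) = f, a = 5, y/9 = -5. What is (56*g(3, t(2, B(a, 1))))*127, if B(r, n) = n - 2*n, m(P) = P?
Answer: -35560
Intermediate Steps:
y = -45 (y = 9*(-5) = -45)
B(r, n) = -n
t(V, w) = -44*V (t(V, w) = -45*V + V = -44*V)
g(c, C) = -5
(56*g(3, t(2, B(a, 1))))*127 = (56*(-5))*127 = -280*127 = -35560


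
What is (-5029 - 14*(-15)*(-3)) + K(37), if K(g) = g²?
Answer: -4290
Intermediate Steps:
(-5029 - 14*(-15)*(-3)) + K(37) = (-5029 - 14*(-15)*(-3)) + 37² = (-5029 + 210*(-3)) + 1369 = (-5029 - 630) + 1369 = -5659 + 1369 = -4290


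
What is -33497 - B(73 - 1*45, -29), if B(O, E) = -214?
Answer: -33283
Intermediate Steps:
-33497 - B(73 - 1*45, -29) = -33497 - 1*(-214) = -33497 + 214 = -33283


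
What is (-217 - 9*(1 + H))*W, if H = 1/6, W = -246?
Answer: 55965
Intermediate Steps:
H = ⅙ ≈ 0.16667
(-217 - 9*(1 + H))*W = (-217 - 9*(1 + ⅙))*(-246) = (-217 - 9*7/6)*(-246) = (-217 - 21/2)*(-246) = -455/2*(-246) = 55965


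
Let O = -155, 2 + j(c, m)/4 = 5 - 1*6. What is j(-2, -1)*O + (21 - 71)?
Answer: 1810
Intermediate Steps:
j(c, m) = -12 (j(c, m) = -8 + 4*(5 - 1*6) = -8 + 4*(5 - 6) = -8 + 4*(-1) = -8 - 4 = -12)
j(-2, -1)*O + (21 - 71) = -12*(-155) + (21 - 71) = 1860 - 50 = 1810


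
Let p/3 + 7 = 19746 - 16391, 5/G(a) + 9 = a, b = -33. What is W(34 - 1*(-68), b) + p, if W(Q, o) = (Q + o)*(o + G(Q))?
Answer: 240892/31 ≈ 7770.7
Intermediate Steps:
G(a) = 5/(-9 + a)
W(Q, o) = (Q + o)*(o + 5/(-9 + Q))
p = 10044 (p = -21 + 3*(19746 - 16391) = -21 + 3*3355 = -21 + 10065 = 10044)
W(34 - 1*(-68), b) + p = (5*(34 - 1*(-68)) + 5*(-33) - 33*(-9 + (34 - 1*(-68)))*((34 - 1*(-68)) - 33))/(-9 + (34 - 1*(-68))) + 10044 = (5*(34 + 68) - 165 - 33*(-9 + (34 + 68))*((34 + 68) - 33))/(-9 + (34 + 68)) + 10044 = (5*102 - 165 - 33*(-9 + 102)*(102 - 33))/(-9 + 102) + 10044 = (510 - 165 - 33*93*69)/93 + 10044 = (510 - 165 - 211761)/93 + 10044 = (1/93)*(-211416) + 10044 = -70472/31 + 10044 = 240892/31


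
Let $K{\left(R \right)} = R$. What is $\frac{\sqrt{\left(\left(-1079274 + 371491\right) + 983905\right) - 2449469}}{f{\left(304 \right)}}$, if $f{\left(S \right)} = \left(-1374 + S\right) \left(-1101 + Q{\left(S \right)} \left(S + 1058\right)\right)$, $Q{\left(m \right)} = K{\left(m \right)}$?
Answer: $- \frac{i \sqrt{241483}}{147284430} \approx - 3.3365 \cdot 10^{-6} i$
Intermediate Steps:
$Q{\left(m \right)} = m$
$f{\left(S \right)} = \left(-1374 + S\right) \left(-1101 + S \left(1058 + S\right)\right)$ ($f{\left(S \right)} = \left(-1374 + S\right) \left(-1101 + S \left(S + 1058\right)\right) = \left(-1374 + S\right) \left(-1101 + S \left(1058 + S\right)\right)$)
$\frac{\sqrt{\left(\left(-1079274 + 371491\right) + 983905\right) - 2449469}}{f{\left(304 \right)}} = \frac{\sqrt{\left(\left(-1079274 + 371491\right) + 983905\right) - 2449469}}{1512774 + 304^{3} - 442257072 - 316 \cdot 304^{2}} = \frac{\sqrt{\left(-707783 + 983905\right) - 2449469}}{1512774 + 28094464 - 442257072 - 29203456} = \frac{\sqrt{276122 - 2449469}}{1512774 + 28094464 - 442257072 - 29203456} = \frac{\sqrt{-2173347}}{-441853290} = 3 i \sqrt{241483} \left(- \frac{1}{441853290}\right) = - \frac{i \sqrt{241483}}{147284430}$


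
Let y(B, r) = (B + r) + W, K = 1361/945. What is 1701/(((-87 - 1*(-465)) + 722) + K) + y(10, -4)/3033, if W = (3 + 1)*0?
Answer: 1627208617/1052310471 ≈ 1.5463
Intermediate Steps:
W = 0 (W = 4*0 = 0)
K = 1361/945 (K = 1361*(1/945) = 1361/945 ≈ 1.4402)
y(B, r) = B + r (y(B, r) = (B + r) + 0 = B + r)
1701/(((-87 - 1*(-465)) + 722) + K) + y(10, -4)/3033 = 1701/(((-87 - 1*(-465)) + 722) + 1361/945) + (10 - 4)/3033 = 1701/(((-87 + 465) + 722) + 1361/945) + 6*(1/3033) = 1701/((378 + 722) + 1361/945) + 2/1011 = 1701/(1100 + 1361/945) + 2/1011 = 1701/(1040861/945) + 2/1011 = 1701*(945/1040861) + 2/1011 = 1607445/1040861 + 2/1011 = 1627208617/1052310471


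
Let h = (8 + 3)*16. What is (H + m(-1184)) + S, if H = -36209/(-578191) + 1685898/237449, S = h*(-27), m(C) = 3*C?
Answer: -1139080055157377/137290874759 ≈ -8296.8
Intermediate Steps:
h = 176 (h = 11*16 = 176)
S = -4752 (S = 176*(-27) = -4752)
H = 983368841359/137290874759 (H = -36209*(-1/578191) + 1685898*(1/237449) = 36209/578191 + 1685898/237449 = 983368841359/137290874759 ≈ 7.1627)
(H + m(-1184)) + S = (983368841359/137290874759 + 3*(-1184)) - 4752 = (983368841359/137290874759 - 3552) - 4752 = -486673818302609/137290874759 - 4752 = -1139080055157377/137290874759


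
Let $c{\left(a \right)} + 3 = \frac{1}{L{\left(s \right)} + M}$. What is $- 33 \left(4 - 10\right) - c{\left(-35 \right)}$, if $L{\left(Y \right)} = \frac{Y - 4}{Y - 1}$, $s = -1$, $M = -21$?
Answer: $\frac{7439}{37} \approx 201.05$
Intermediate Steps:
$L{\left(Y \right)} = \frac{-4 + Y}{-1 + Y}$
$c{\left(a \right)} = - \frac{113}{37}$ ($c{\left(a \right)} = -3 + \frac{1}{\frac{-4 - 1}{-1 - 1} - 21} = -3 + \frac{1}{\frac{1}{-2} \left(-5\right) - 21} = -3 + \frac{1}{\left(- \frac{1}{2}\right) \left(-5\right) - 21} = -3 + \frac{1}{\frac{5}{2} - 21} = -3 + \frac{1}{- \frac{37}{2}} = -3 - \frac{2}{37} = - \frac{113}{37}$)
$- 33 \left(4 - 10\right) - c{\left(-35 \right)} = - 33 \left(4 - 10\right) - - \frac{113}{37} = \left(-33\right) \left(-6\right) + \frac{113}{37} = 198 + \frac{113}{37} = \frac{7439}{37}$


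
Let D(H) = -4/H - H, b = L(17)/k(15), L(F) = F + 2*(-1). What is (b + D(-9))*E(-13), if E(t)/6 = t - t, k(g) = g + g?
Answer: 0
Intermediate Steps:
L(F) = -2 + F (L(F) = F - 2 = -2 + F)
k(g) = 2*g
E(t) = 0 (E(t) = 6*(t - t) = 6*0 = 0)
b = ½ (b = (-2 + 17)/((2*15)) = 15/30 = 15*(1/30) = ½ ≈ 0.50000)
D(H) = -H - 4/H
(b + D(-9))*E(-13) = (½ + (-1*(-9) - 4/(-9)))*0 = (½ + (9 - 4*(-⅑)))*0 = (½ + (9 + 4/9))*0 = (½ + 85/9)*0 = (179/18)*0 = 0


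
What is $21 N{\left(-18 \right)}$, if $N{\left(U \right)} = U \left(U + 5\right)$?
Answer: $4914$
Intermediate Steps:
$N{\left(U \right)} = U \left(5 + U\right)$
$21 N{\left(-18 \right)} = 21 \left(- 18 \left(5 - 18\right)\right) = 21 \left(\left(-18\right) \left(-13\right)\right) = 21 \cdot 234 = 4914$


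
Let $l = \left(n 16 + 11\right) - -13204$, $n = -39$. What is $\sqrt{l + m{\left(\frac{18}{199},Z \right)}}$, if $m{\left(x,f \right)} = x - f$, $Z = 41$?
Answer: $\frac{2 \sqrt{124249033}}{199} \approx 112.03$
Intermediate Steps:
$l = 12591$ ($l = \left(\left(-39\right) 16 + 11\right) - -13204 = \left(-624 + 11\right) + 13204 = -613 + 13204 = 12591$)
$\sqrt{l + m{\left(\frac{18}{199},Z \right)}} = \sqrt{12591 + \left(\frac{18}{199} - 41\right)} = \sqrt{12591 - \frac{8141}{199}} = \sqrt{\frac{2497468}{199}} = \frac{2 \sqrt{124249033}}{199}$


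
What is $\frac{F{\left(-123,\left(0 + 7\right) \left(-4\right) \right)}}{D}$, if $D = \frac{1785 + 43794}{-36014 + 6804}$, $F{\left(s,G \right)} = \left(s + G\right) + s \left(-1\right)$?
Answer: $\frac{817880}{45579} \approx 17.944$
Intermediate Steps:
$F{\left(s,G \right)} = G$ ($F{\left(s,G \right)} = \left(G + s\right) - s = G$)
$D = - \frac{45579}{29210}$ ($D = \frac{45579}{-29210} = 45579 \left(- \frac{1}{29210}\right) = - \frac{45579}{29210} \approx -1.5604$)
$\frac{F{\left(-123,\left(0 + 7\right) \left(-4\right) \right)}}{D} = \frac{\left(0 + 7\right) \left(-4\right)}{- \frac{45579}{29210}} = 7 \left(-4\right) \left(- \frac{29210}{45579}\right) = \left(-28\right) \left(- \frac{29210}{45579}\right) = \frac{817880}{45579}$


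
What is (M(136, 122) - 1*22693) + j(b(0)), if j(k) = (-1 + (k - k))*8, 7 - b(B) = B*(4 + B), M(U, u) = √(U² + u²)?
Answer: -22701 + 2*√8345 ≈ -22518.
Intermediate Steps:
b(B) = 7 - B*(4 + B)
j(k) = -8 (j(k) = (-1 + 0)*8 = -1*8 = -8)
(M(136, 122) - 1*22693) + j(b(0)) = (√(136² + 122²) - 1*22693) - 8 = (√(18496 + 14884) - 22693) - 8 = (√33380 - 22693) - 8 = (2*√8345 - 22693) - 8 = (-22693 + 2*√8345) - 8 = -22701 + 2*√8345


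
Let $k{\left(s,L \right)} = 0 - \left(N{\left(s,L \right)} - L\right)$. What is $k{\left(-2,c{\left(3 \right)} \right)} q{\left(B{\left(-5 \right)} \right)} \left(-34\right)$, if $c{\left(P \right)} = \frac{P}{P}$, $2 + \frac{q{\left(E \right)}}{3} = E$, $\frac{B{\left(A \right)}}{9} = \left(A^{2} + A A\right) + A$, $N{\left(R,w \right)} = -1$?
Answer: $-82212$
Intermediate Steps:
$B{\left(A \right)} = 9 A + 18 A^{2}$ ($B{\left(A \right)} = 9 \left(\left(A^{2} + A A\right) + A\right) = 9 \left(\left(A^{2} + A^{2}\right) + A\right) = 9 \left(2 A^{2} + A\right) = 9 \left(A + 2 A^{2}\right) = 9 A + 18 A^{2}$)
$q{\left(E \right)} = -6 + 3 E$
$c{\left(P \right)} = 1$
$k{\left(s,L \right)} = 1 + L$ ($k{\left(s,L \right)} = 0 - \left(-1 - L\right) = 0 + \left(1 + L\right) = 1 + L$)
$k{\left(-2,c{\left(3 \right)} \right)} q{\left(B{\left(-5 \right)} \right)} \left(-34\right) = \left(1 + 1\right) \left(-6 + 3 \cdot 9 \left(-5\right) \left(1 + 2 \left(-5\right)\right)\right) \left(-34\right) = 2 \left(-6 + 3 \cdot 9 \left(-5\right) \left(1 - 10\right)\right) \left(-34\right) = 2 \left(-6 + 3 \cdot 9 \left(-5\right) \left(-9\right)\right) \left(-34\right) = 2 \left(-6 + 3 \cdot 405\right) \left(-34\right) = 2 \left(-6 + 1215\right) \left(-34\right) = 2 \cdot 1209 \left(-34\right) = 2418 \left(-34\right) = -82212$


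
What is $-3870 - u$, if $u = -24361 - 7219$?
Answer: $27710$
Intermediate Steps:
$u = -31580$
$-3870 - u = -3870 - -31580 = -3870 + 31580 = 27710$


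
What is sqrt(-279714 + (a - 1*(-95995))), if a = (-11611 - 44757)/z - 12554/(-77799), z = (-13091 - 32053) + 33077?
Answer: I*sqrt(161915827540642239688041)/938800533 ≈ 428.62*I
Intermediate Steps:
z = -12067 (z = -45144 + 33077 = -12067)
a = 4536863150/938800533 (a = (-11611 - 44757)/(-12067) - 12554/(-77799) = -56368*(-1/12067) - 12554*(-1/77799) = 56368/12067 + 12554/77799 = 4536863150/938800533 ≈ 4.8326)
sqrt(-279714 + (a - 1*(-95995))) = sqrt(-279714 + (4536863150/938800533 - 1*(-95995))) = sqrt(-279714 + (4536863150/938800533 + 95995)) = sqrt(-279714 + 90124694028485/938800533) = sqrt(-172470958259077/938800533) = I*sqrt(161915827540642239688041)/938800533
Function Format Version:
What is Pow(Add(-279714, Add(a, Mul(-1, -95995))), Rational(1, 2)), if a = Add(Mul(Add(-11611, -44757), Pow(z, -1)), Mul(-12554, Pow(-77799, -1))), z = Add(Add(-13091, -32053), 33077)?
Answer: Mul(Rational(1, 938800533), I, Pow(161915827540642239688041, Rational(1, 2))) ≈ Mul(428.62, I)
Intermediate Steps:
z = -12067 (z = Add(-45144, 33077) = -12067)
a = Rational(4536863150, 938800533) (a = Add(Mul(Add(-11611, -44757), Pow(-12067, -1)), Mul(-12554, Pow(-77799, -1))) = Add(Mul(-56368, Rational(-1, 12067)), Mul(-12554, Rational(-1, 77799))) = Add(Rational(56368, 12067), Rational(12554, 77799)) = Rational(4536863150, 938800533) ≈ 4.8326)
Pow(Add(-279714, Add(a, Mul(-1, -95995))), Rational(1, 2)) = Pow(Add(-279714, Add(Rational(4536863150, 938800533), Mul(-1, -95995))), Rational(1, 2)) = Pow(Add(-279714, Add(Rational(4536863150, 938800533), 95995)), Rational(1, 2)) = Pow(Add(-279714, Rational(90124694028485, 938800533)), Rational(1, 2)) = Pow(Rational(-172470958259077, 938800533), Rational(1, 2)) = Mul(Rational(1, 938800533), I, Pow(161915827540642239688041, Rational(1, 2)))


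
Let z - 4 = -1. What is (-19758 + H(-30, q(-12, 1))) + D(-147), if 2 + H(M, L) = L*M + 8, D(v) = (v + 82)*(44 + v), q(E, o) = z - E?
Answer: -13507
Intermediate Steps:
z = 3 (z = 4 - 1 = 3)
q(E, o) = 3 - E
D(v) = (44 + v)*(82 + v) (D(v) = (82 + v)*(44 + v) = (44 + v)*(82 + v))
H(M, L) = 6 + L*M (H(M, L) = -2 + (L*M + 8) = -2 + (8 + L*M) = 6 + L*M)
(-19758 + H(-30, q(-12, 1))) + D(-147) = (-19758 + (6 + (3 - 1*(-12))*(-30))) + (3608 + (-147)**2 + 126*(-147)) = (-19758 + (6 + (3 + 12)*(-30))) + (3608 + 21609 - 18522) = (-19758 + (6 + 15*(-30))) + 6695 = (-19758 + (6 - 450)) + 6695 = (-19758 - 444) + 6695 = -20202 + 6695 = -13507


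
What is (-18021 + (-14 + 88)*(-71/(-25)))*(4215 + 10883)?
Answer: -6722701558/25 ≈ -2.6891e+8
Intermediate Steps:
(-18021 + (-14 + 88)*(-71/(-25)))*(4215 + 10883) = (-18021 + 74*(-71*(-1/25)))*15098 = (-18021 + 74*(71/25))*15098 = (-18021 + 5254/25)*15098 = -445271/25*15098 = -6722701558/25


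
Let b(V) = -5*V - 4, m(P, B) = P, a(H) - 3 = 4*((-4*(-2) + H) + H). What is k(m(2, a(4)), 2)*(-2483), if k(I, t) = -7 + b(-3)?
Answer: -9932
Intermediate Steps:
a(H) = 35 + 8*H (a(H) = 3 + 4*((-4*(-2) + H) + H) = 3 + 4*((8 + H) + H) = 3 + 4*(8 + 2*H) = 3 + (32 + 8*H) = 35 + 8*H)
b(V) = -4 - 5*V
k(I, t) = 4 (k(I, t) = -7 + (-4 - 5*(-3)) = -7 + (-4 + 15) = -7 + 11 = 4)
k(m(2, a(4)), 2)*(-2483) = 4*(-2483) = -9932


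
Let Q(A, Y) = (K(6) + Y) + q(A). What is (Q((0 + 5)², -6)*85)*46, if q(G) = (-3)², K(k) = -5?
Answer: -7820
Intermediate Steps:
q(G) = 9
Q(A, Y) = 4 + Y (Q(A, Y) = (-5 + Y) + 9 = 4 + Y)
(Q((0 + 5)², -6)*85)*46 = ((4 - 6)*85)*46 = -2*85*46 = -170*46 = -7820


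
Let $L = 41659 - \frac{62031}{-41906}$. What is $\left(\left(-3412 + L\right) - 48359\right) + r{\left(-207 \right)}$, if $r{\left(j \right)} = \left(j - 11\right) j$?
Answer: $\frac{63798205}{1822} \approx 35016.0$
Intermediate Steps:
$L = \frac{75905395}{1822}$ ($L = 41659 - 62031 \left(- \frac{1}{41906}\right) = 41659 - - \frac{2697}{1822} = 41659 + \frac{2697}{1822} = \frac{75905395}{1822} \approx 41661.0$)
$r{\left(j \right)} = j \left(-11 + j\right)$ ($r{\left(j \right)} = \left(-11 + j\right) j = j \left(-11 + j\right)$)
$\left(\left(-3412 + L\right) - 48359\right) + r{\left(-207 \right)} = \left(\left(-3412 + \frac{75905395}{1822}\right) - 48359\right) - 207 \left(-11 - 207\right) = \left(\frac{69688731}{1822} - 48359\right) - -45126 = - \frac{18421367}{1822} + 45126 = \frac{63798205}{1822}$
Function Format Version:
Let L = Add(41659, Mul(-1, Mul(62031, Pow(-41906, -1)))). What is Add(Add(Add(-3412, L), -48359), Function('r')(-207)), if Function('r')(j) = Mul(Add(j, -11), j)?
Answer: Rational(63798205, 1822) ≈ 35016.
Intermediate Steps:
L = Rational(75905395, 1822) (L = Add(41659, Mul(-1, Mul(62031, Rational(-1, 41906)))) = Add(41659, Mul(-1, Rational(-2697, 1822))) = Add(41659, Rational(2697, 1822)) = Rational(75905395, 1822) ≈ 41661.)
Function('r')(j) = Mul(j, Add(-11, j)) (Function('r')(j) = Mul(Add(-11, j), j) = Mul(j, Add(-11, j)))
Add(Add(Add(-3412, L), -48359), Function('r')(-207)) = Add(Add(Add(-3412, Rational(75905395, 1822)), -48359), Mul(-207, Add(-11, -207))) = Add(Add(Rational(69688731, 1822), -48359), Mul(-207, -218)) = Add(Rational(-18421367, 1822), 45126) = Rational(63798205, 1822)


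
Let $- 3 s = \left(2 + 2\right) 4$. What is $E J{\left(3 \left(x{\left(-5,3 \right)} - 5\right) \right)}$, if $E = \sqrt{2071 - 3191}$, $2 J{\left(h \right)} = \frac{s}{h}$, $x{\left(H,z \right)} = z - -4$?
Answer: $- \frac{16 i \sqrt{70}}{9} \approx - 14.874 i$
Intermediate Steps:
$x{\left(H,z \right)} = 4 + z$ ($x{\left(H,z \right)} = z + 4 = 4 + z$)
$s = - \frac{16}{3}$ ($s = - \frac{\left(2 + 2\right) 4}{3} = - \frac{4 \cdot 4}{3} = \left(- \frac{1}{3}\right) 16 = - \frac{16}{3} \approx -5.3333$)
$J{\left(h \right)} = - \frac{8}{3 h}$ ($J{\left(h \right)} = \frac{\left(- \frac{16}{3}\right) \frac{1}{h}}{2} = - \frac{8}{3 h}$)
$E = 4 i \sqrt{70}$ ($E = \sqrt{-1120} = 4 i \sqrt{70} \approx 33.466 i$)
$E J{\left(3 \left(x{\left(-5,3 \right)} - 5\right) \right)} = 4 i \sqrt{70} \left(- \frac{8}{3 \cdot 3 \left(\left(4 + 3\right) - 5\right)}\right) = 4 i \sqrt{70} \left(- \frac{8}{3 \cdot 3 \left(7 - 5\right)}\right) = 4 i \sqrt{70} \left(- \frac{8}{3 \cdot 3 \cdot 2}\right) = 4 i \sqrt{70} \left(- \frac{8}{3 \cdot 6}\right) = 4 i \sqrt{70} \left(\left(- \frac{8}{3}\right) \frac{1}{6}\right) = 4 i \sqrt{70} \left(- \frac{4}{9}\right) = - \frac{16 i \sqrt{70}}{9}$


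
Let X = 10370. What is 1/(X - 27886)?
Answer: -1/17516 ≈ -5.7091e-5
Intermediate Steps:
1/(X - 27886) = 1/(10370 - 27886) = 1/(-17516) = -1/17516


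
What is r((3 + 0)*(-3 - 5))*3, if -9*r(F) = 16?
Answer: -16/3 ≈ -5.3333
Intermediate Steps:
r(F) = -16/9 (r(F) = -⅑*16 = -16/9)
r((3 + 0)*(-3 - 5))*3 = -16/9*3 = -16/3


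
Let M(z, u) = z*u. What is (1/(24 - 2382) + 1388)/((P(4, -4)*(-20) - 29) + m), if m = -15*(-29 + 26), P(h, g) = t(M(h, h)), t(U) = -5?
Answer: 3272903/273528 ≈ 11.966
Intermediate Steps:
M(z, u) = u*z
P(h, g) = -5
m = 45 (m = -15*(-3) = 45)
(1/(24 - 2382) + 1388)/((P(4, -4)*(-20) - 29) + m) = (1/(24 - 2382) + 1388)/((-5*(-20) - 29) + 45) = (1/(-2358) + 1388)/((100 - 29) + 45) = (-1/2358 + 1388)/(71 + 45) = (3272903/2358)/116 = (3272903/2358)*(1/116) = 3272903/273528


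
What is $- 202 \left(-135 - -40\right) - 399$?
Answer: $18791$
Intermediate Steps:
$- 202 \left(-135 - -40\right) - 399 = - 202 \left(-135 + 40\right) - 399 = \left(-202\right) \left(-95\right) - 399 = 19190 - 399 = 18791$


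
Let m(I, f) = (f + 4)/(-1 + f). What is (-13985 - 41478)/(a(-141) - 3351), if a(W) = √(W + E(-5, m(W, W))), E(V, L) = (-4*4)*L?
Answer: 13195812423/797284378 + 55463*I*√788597/797284378 ≈ 16.551 + 0.061776*I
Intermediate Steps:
m(I, f) = (4 + f)/(-1 + f)
E(V, L) = -16*L
a(W) = √(W - 16*(4 + W)/(-1 + W))
(-13985 - 41478)/(a(-141) - 3351) = (-13985 - 41478)/(√((-64 + (-141)² - 17*(-141))/(-1 - 141)) - 3351) = -55463/(√((-64 + 19881 + 2397)/(-142)) - 3351) = -55463/(√(-1/142*22214) - 3351) = -55463/(√(-11107/71) - 3351) = -55463/(I*√788597/71 - 3351) = -55463/(-3351 + I*√788597/71)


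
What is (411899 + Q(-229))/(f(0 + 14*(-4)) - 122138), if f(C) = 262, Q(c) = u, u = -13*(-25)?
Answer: -103056/30469 ≈ -3.3823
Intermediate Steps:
u = 325
Q(c) = 325
(411899 + Q(-229))/(f(0 + 14*(-4)) - 122138) = (411899 + 325)/(262 - 122138) = 412224/(-121876) = 412224*(-1/121876) = -103056/30469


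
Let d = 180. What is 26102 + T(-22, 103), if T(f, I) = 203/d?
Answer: 4698563/180 ≈ 26103.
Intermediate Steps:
T(f, I) = 203/180
26102 + T(-22, 103) = 26102 + 203/180 = 4698563/180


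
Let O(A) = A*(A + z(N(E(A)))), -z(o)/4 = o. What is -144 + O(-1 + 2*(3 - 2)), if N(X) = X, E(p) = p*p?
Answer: -147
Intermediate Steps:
E(p) = p²
z(o) = -4*o
O(A) = A*(A - 4*A²)
-144 + O(-1 + 2*(3 - 2)) = -144 + (-1 + 2*(3 - 2))²*(1 - 4*(-1 + 2*(3 - 2))) = -144 + (-1 + 2*1)²*(1 - 4*(-1 + 2*1)) = -144 + (-1 + 2)²*(1 - 4*(-1 + 2)) = -144 + 1²*(1 - 4*1) = -144 + 1*(1 - 4) = -144 + 1*(-3) = -144 - 3 = -147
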